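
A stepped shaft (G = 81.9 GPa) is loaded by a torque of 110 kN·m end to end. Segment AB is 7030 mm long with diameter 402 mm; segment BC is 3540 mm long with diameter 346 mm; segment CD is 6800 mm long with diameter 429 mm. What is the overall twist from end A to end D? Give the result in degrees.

0.562°

J_AB = π(0.402)⁴/32 = 2.56×10^-3 m⁴; J_BC = π(0.346)⁴/32 = 1.41×10^-3 m⁴; J_CD = π(0.429)⁴/32 = 3.33×10^-3 m⁴.
θ = (T/G)·Σ L_i/J_i = (110000/81.9×10⁹)·(7.03/2.56×10^-3 + 3.54/1.41×10^-3 + 6.80/3.33×10^-3) = 9.808×10^-3 rad.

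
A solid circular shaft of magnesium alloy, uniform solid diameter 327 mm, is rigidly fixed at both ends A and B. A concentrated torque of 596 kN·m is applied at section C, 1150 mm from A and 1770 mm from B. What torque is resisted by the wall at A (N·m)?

361000 N·m

With uniform GJ and both ends fixed, compatibility θ_AC = θ_CB gives T_A·a = T_B·b, together with T_A + T_B = T₀.
T_A = T₀·b/(a+b) = 596000·1770/2920 = 361300 N·m; T_B = 234700 N·m.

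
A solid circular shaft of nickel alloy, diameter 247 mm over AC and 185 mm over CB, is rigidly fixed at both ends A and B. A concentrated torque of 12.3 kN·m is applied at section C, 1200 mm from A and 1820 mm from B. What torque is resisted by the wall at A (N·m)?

10200 N·m

Compatibility: T_A·a/J_AC = T_B·b/J_CB with T_A + T_B = T₀.
J_AC = 3.65×10^-4 m⁴, J_CB = 1.15×10^-4 m⁴, so T_A = T₀·(J_AC/a)/((J_AC/a)+(J_CB/b)) = 10190 N·m, T_B = 2114 N·m.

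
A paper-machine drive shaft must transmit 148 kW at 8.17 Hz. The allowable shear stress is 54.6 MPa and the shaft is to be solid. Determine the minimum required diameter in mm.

ω = 2π·8.17 = 51.33 rad/s, so T = P/ω = 148×10³ / 51.33 = 2883 N·m.
For a solid shaft τ_max = 16T/(πd³), so d = (16T/(π τ_allow))^(1/3) = (16·2883/(π·5.46×10^7))^(1/3) = 0.06455 m.

64.5 mm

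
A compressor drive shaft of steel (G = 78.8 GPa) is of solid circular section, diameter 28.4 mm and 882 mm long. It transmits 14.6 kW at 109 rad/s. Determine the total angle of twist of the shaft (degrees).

ω = 109 rad/s, so T = P/ω = 14.6×10³ / 109.0 = 133.9 N·m.
J = πd⁴/32 = π(0.0284)⁴/32 = 6.387×10^-8 m⁴.
θ = T·L/(G·J) = 133.9 × 0.882 / (78.8×10⁹ × 6.387×10^-8) = 0.02347 rad.

1.34°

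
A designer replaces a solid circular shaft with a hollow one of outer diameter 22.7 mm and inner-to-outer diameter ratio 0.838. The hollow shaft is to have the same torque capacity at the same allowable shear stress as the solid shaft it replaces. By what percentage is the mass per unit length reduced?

Equal τ_max and T ⇒ the solid shaft needs d_s³ = d_o³(1−k⁴), so d_s = 22.7·(1−0.838⁴)^(1/3) = 18.10 mm.
Area ratio A_h/A_s = d_o²(1−k²)/d_s² = (1−k²)/(1−k⁴)^(2/3) = 0.4684.
Mass saving = 1 − 0.4684 = 53.2 %.

53.2 %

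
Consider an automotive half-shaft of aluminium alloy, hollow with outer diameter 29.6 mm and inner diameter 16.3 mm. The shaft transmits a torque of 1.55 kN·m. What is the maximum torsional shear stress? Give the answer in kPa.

335000 kPa

J = π(d_o⁴ − d_i⁴)/32 = π(0.0296⁴ − 0.0163⁴)/32 = 6.843×10^-8 m⁴.
τ_max = T·r/J = 1550 × 0.0148 / 6.843×10^-8 = 3.352×10^8 Pa.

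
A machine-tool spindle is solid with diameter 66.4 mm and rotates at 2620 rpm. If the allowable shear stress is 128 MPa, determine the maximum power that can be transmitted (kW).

2020 kW

J = πd⁴/32 = π(0.0664)⁴/32 = 1.908×10^-6 m⁴.
T_max = τ_allow·J/r = 1.28×10^8 × 1.908×10^-6 / 0.0332 = 7358 N·m.
ω = 2π·2620/60 = 274.4 rad/s, so P_max = T_max·ω = 2.019×10^6 W.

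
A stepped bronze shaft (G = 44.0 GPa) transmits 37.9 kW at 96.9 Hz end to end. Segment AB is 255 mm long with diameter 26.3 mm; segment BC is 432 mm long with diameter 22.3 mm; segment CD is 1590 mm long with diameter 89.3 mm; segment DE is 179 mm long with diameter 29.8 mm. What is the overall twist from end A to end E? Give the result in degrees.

ω = 2π·96.9 = 608.8 rad/s, so T = P/ω = 37.9×10³ / 608.8 = 62.25 N·m.
J_AB = π(0.0263)⁴/32 = 4.70×10^-8 m⁴; J_BC = π(0.0223)⁴/32 = 2.43×10^-8 m⁴; J_CD = π(0.0893)⁴/32 = 6.24×10^-6 m⁴; J_DE = π(0.0298)⁴/32 = 7.74×10^-8 m⁴.
θ = (T/G)·Σ L_i/J_i = (62.25/44.0×10⁹)·(0.255/4.70×10^-8 + 0.432/2.43×10^-8 + 1.59/6.24×10^-6 + 0.179/7.74×10^-8) = 0.03649 rad.

2.09°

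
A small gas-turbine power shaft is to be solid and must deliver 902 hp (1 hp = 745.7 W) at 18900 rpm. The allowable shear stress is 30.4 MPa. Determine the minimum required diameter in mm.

ω = 2π·18900/60 = 1979 rad/s, so T = P/ω = 902×745.7 / 1979 = 339.8 N·m.
For a solid shaft τ_max = 16T/(πd³), so d = (16T/(π τ_allow))^(1/3) = (16·339.8/(π·3.04×10^7))^(1/3) = 0.03847 m.

38.5 mm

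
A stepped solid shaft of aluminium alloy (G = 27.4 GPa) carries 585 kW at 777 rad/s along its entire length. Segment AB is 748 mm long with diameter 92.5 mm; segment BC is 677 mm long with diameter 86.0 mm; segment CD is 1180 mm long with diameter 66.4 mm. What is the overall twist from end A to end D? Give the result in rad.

ω = 777 rad/s, so T = P/ω = 585×10³ / 777.0 = 752.9 N·m.
J_AB = π(0.0925)⁴/32 = 7.19×10^-6 m⁴; J_BC = π(0.0860)⁴/32 = 5.37×10^-6 m⁴; J_CD = π(0.0664)⁴/32 = 1.91×10^-6 m⁴.
θ = (T/G)·Σ L_i/J_i = (752.9/27.4×10⁹)·(0.748/7.19×10^-6 + 0.677/5.37×10^-6 + 1.18/1.91×10^-6) = 0.02331 rad.

0.0233 rad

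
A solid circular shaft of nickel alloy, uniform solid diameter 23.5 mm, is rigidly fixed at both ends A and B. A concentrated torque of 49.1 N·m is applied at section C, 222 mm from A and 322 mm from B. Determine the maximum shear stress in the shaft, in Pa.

1.14e7 Pa

With uniform GJ and both ends fixed, compatibility θ_AC = θ_CB gives T_A·a = T_B·b, together with T_A + T_B = T₀.
T_A = T₀·b/(a+b) = 49.10·322/544.0 = 29.06 N·m; T_B = 20.04 N·m.
τ in each portion: τ_AC = 1.14×10^7 Pa, τ_CB = 7.86×10^6 Pa; maximum is in AC.
τ_max = T_AC·r/J = 29.06·0.0118/2.99×10^-8 = 1.141×10^7 Pa.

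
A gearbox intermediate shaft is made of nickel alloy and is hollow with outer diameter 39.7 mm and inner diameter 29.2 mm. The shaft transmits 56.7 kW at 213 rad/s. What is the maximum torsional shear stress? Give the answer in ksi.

4.44 ksi

ω = 213 rad/s, so T = P/ω = 56.7×10³ / 213.0 = 266.2 N·m.
J = π(d_o⁴ − d_i⁴)/32 = π(0.0397⁴ − 0.0292⁴)/32 = 1.725×10^-7 m⁴.
τ_max = T·r/J = 266.2 × 0.0199 / 1.725×10^-7 = 3.063×10^7 Pa.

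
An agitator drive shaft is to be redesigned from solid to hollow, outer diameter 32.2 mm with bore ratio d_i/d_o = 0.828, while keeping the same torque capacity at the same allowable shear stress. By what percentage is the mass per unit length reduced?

Equal τ_max and T ⇒ the solid shaft needs d_s³ = d_o³(1−k⁴), so d_s = 32.2·(1−0.828⁴)^(1/3) = 26.06 mm.
Area ratio A_h/A_s = d_o²(1−k²)/d_s² = (1−k²)/(1−k⁴)^(2/3) = 0.4801.
Mass saving = 1 − 0.4801 = 52.0 %.

52.0 %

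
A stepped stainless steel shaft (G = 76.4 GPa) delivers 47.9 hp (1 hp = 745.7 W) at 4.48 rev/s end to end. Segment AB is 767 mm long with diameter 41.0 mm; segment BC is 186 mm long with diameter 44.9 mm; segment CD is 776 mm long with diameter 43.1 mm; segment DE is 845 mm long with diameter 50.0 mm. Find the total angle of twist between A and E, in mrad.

ω = 2π·4.48 = 28.15 rad/s, so T = P/ω = 47.9×745.7 / 28.15 = 1269 N·m.
J_AB = π(0.0410)⁴/32 = 2.77×10^-7 m⁴; J_BC = π(0.0449)⁴/32 = 3.99×10^-7 m⁴; J_CD = π(0.0431)⁴/32 = 3.39×10^-7 m⁴; J_DE = π(0.0500)⁴/32 = 6.14×10^-7 m⁴.
θ = (T/G)·Σ L_i/J_i = (1269/76.4×10⁹)·(0.767/2.77×10^-7 + 0.186/3.99×10^-7 + 0.776/3.39×10^-7 + 0.845/6.14×10^-7) = 0.1146 rad.

115 mrad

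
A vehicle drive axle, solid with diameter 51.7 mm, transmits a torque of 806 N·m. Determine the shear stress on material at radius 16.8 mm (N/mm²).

19.3 N/mm²

J = πd⁴/32 = π(0.0517)⁴/32 = 7.014×10^-7 m⁴.
Shear stress varies linearly with radius: τ = T·r/J = 806.0 × 0.0168 / 7.014×10^-7 = 1.931×10^7 Pa.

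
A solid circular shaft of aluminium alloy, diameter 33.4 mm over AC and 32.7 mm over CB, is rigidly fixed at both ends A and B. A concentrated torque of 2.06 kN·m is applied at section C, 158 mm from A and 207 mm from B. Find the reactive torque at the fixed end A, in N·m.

Compatibility: T_A·a/J_AC = T_B·b/J_CB with T_A + T_B = T₀.
J_AC = 1.22×10^-7 m⁴, J_CB = 1.12×10^-7 m⁴, so T_A = T₀·(J_AC/a)/((J_AC/a)+(J_CB/b)) = 1211 N·m, T_B = 849.1 N·m.

1210 N·m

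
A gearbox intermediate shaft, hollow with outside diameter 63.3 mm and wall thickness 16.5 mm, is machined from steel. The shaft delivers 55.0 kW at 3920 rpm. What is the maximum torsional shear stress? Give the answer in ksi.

0.412 ksi

ω = 2π·3920/60 = 410.5 rad/s, so T = P/ω = 55.0×10³ / 410.5 = 134.0 N·m.
J = π(d_o⁴ − d_i⁴)/32 = π(0.0633⁴ − 0.0303⁴)/32 = 1.493×10^-6 m⁴.
τ_max = T·r/J = 134.0 × 0.0316 / 1.493×10^-6 = 2.839×10^6 Pa.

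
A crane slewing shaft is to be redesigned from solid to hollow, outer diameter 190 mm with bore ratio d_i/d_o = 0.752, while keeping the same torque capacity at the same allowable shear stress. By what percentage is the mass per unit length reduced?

43.8 %

Equal τ_max and T ⇒ the solid shaft needs d_s³ = d_o³(1−k⁴), so d_s = 190·(1−0.752⁴)^(1/3) = 167.1 mm.
Area ratio A_h/A_s = d_o²(1−k²)/d_s² = (1−k²)/(1−k⁴)^(2/3) = 0.5618.
Mass saving = 1 − 0.5618 = 43.8 %.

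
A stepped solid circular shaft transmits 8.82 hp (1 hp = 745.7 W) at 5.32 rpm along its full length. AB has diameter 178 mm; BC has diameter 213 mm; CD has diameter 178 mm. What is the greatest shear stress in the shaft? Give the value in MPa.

10.7 MPa

ω = 2π·5.32/60 = 0.5571 rad/s, so T = P/ω = 8.82×745.7 / 0.5571 = 11810 N·m.
Under the same torque, τ_max = 16T/(πd³) is largest where d is smallest — segment AB (d = 178 mm).
τ_max = 16·11810/(π·(0.178)³) = 1.066×10^7 Pa.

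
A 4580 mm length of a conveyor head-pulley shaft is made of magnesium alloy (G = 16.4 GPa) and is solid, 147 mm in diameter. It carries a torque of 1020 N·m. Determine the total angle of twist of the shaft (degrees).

0.356°

J = πd⁴/32 = π(0.147)⁴/32 = 4.584×10^-5 m⁴.
θ = T·L/(G·J) = 1020 × 4.58 / (16.4×10⁹ × 4.584×10^-5) = 6.214×10^-3 rad.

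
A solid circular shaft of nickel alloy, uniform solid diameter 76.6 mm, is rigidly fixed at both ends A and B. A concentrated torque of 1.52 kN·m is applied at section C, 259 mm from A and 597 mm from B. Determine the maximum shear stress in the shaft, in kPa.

With uniform GJ and both ends fixed, compatibility θ_AC = θ_CB gives T_A·a = T_B·b, together with T_A + T_B = T₀.
T_A = T₀·b/(a+b) = 1520·597/856.0 = 1060 N·m; T_B = 459.9 N·m.
τ in each portion: τ_AC = 1.20×10^7 Pa, τ_CB = 5.21×10^6 Pa; maximum is in AC.
τ_max = T_AC·r/J = 1060·0.0383/3.38×10^-6 = 1.201×10^7 Pa.

12000 kPa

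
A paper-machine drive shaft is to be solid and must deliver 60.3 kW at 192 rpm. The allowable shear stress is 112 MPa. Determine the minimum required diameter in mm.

ω = 2π·192/60 = 20.11 rad/s, so T = P/ω = 60.3×10³ / 20.11 = 2999 N·m.
For a solid shaft τ_max = 16T/(πd³), so d = (16T/(π τ_allow))^(1/3) = (16·2999/(π·1.12×10^8))^(1/3) = 0.05147 m.

51.5 mm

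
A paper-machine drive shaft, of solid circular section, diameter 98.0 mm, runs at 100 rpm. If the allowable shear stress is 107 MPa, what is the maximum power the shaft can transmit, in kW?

207 kW

J = πd⁴/32 = π(0.0980)⁴/32 = 9.055×10^-6 m⁴.
T_max = τ_allow·J/r = 1.07×10^8 × 9.055×10^-6 / 0.0490 = 19770 N·m.
ω = 2π·100/60 = 10.47 rad/s, so P_max = T_max·ω = 2.071×10^5 W.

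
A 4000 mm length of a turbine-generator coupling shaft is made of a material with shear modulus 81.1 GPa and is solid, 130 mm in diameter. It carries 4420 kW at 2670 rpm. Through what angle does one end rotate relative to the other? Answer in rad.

ω = 2π·2670/60 = 279.6 rad/s, so T = P/ω = 4420×10³ / 279.6 = 15810 N·m.
J = πd⁴/32 = π(0.130)⁴/32 = 2.804×10^-5 m⁴.
θ = T·L/(G·J) = 15810 × 4.00 / (81.1×10⁹ × 2.804×10^-5) = 0.02781 rad.

0.0278 rad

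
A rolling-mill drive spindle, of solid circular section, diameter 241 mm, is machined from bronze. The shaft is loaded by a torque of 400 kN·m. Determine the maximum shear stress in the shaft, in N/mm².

146 N/mm²

J = πd⁴/32 = π(0.241)⁴/32 = 3.312×10^-4 m⁴.
τ_max = T·r/J = 400000 × 0.120 / 3.312×10^-4 = 1.455×10^8 Pa.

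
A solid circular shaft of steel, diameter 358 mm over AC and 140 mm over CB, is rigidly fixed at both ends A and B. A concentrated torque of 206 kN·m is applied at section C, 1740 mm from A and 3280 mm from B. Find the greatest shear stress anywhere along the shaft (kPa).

Compatibility: T_A·a/J_AC = T_B·b/J_CB with T_A + T_B = T₀.
J_AC = 1.61×10^-3 m⁴, J_CB = 3.77×10^-5 m⁴, so T_A = T₀·(J_AC/a)/((J_AC/a)+(J_CB/b)) = 203500 N·m, T_B = 2524 N·m.
τ in each portion: τ_AC = 2.26×10^7 Pa, τ_CB = 4.69×10^6 Pa; maximum is in AC.
τ_max = T_AC·r/J = 203500·0.179/1.61×10^-3 = 2.259×10^7 Pa.

22600 kPa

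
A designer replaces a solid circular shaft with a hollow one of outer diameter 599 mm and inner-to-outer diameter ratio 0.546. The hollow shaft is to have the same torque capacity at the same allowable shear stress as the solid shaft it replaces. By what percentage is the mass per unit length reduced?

25.3 %

Equal τ_max and T ⇒ the solid shaft needs d_s³ = d_o³(1−k⁴), so d_s = 599·(1−0.546⁴)^(1/3) = 580.7 mm.
Area ratio A_h/A_s = d_o²(1−k²)/d_s² = (1−k²)/(1−k⁴)^(2/3) = 0.7468.
Mass saving = 1 − 0.7468 = 25.3 %.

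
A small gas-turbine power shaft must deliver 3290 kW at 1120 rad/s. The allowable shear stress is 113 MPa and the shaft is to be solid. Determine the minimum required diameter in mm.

ω = 1120 rad/s, so T = P/ω = 3290×10³ / 1120 = 2938 N·m.
For a solid shaft τ_max = 16T/(πd³), so d = (16T/(π τ_allow))^(1/3) = (16·2938/(π·1.13×10^8))^(1/3) = 0.05097 m.

51.0 mm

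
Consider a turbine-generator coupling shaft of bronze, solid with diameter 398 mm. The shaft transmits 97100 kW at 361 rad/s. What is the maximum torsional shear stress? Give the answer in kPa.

21700 kPa

ω = 361 rad/s, so T = P/ω = 97100×10³ / 361.0 = 269000 N·m.
J = πd⁴/32 = π(0.398)⁴/32 = 2.463×10^-3 m⁴.
τ_max = T·r/J = 269000 × 0.199 / 2.463×10^-3 = 2.173×10^7 Pa.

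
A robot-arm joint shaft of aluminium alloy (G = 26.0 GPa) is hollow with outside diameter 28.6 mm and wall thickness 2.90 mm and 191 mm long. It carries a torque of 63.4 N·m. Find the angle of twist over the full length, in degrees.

J = π(d_o⁴ − d_i⁴)/32 = π(0.0286⁴ − 0.0228⁴)/32 = 3.915×10^-8 m⁴.
θ = T·L/(G·J) = 63.40 × 0.191 / (26.0×10⁹ × 3.915×10^-8) = 0.01190 rad.

0.682°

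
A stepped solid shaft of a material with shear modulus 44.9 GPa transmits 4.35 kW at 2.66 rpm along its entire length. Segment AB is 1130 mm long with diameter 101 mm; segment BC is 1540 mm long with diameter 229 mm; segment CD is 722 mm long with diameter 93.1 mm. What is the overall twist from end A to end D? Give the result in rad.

0.0745 rad

ω = 2π·2.66/60 = 0.2786 rad/s, so T = P/ω = 4.35×10³ / 0.2786 = 15620 N·m.
J_AB = π(0.101)⁴/32 = 1.02×10^-5 m⁴; J_BC = π(0.229)⁴/32 = 2.70×10^-4 m⁴; J_CD = π(0.0931)⁴/32 = 7.38×10^-6 m⁴.
θ = (T/G)·Σ L_i/J_i = (15620/44.9×10⁹)·(1.13/1.02×10^-5 + 1.54/2.70×10^-4 + 0.722/7.38×10^-6) = 0.07450 rad.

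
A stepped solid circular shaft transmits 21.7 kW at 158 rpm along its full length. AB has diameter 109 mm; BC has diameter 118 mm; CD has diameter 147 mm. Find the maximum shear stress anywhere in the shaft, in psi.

ω = 2π·158/60 = 16.55 rad/s, so T = P/ω = 21.7×10³ / 16.55 = 1312 N·m.
Under the same torque, τ_max = 16T/(πd³) is largest where d is smallest — segment AB (d = 109 mm).
τ_max = 16·1312/(π·(0.109)³) = 5.158×10^6 Pa.

748 psi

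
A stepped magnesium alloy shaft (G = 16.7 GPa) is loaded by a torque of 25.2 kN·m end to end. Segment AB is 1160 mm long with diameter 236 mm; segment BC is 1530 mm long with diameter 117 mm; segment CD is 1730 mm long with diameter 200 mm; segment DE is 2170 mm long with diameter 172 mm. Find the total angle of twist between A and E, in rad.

J_AB = π(0.236)⁴/32 = 3.05×10^-4 m⁴; J_BC = π(0.117)⁴/32 = 1.84×10^-5 m⁴; J_CD = π(0.200)⁴/32 = 1.57×10^-4 m⁴; J_DE = π(0.172)⁴/32 = 8.59×10^-5 m⁴.
θ = (T/G)·Σ L_i/J_i = (25200/16.7×10⁹)·(1.16/3.05×10^-4 + 1.53/1.84×10^-5 + 1.73/1.57×10^-4 + 2.17/8.59×10^-5) = 0.1860 rad.

0.186 rad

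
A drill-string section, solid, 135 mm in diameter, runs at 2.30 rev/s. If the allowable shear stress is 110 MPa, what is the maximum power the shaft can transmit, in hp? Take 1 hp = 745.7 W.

1030 hp

J = πd⁴/32 = π(0.135)⁴/32 = 3.261×10^-5 m⁴.
T_max = τ_allow·J/r = 1.10×10^8 × 3.261×10^-5 / 0.0675 = 53140 N·m.
ω = 2π·2.30 = 14.45 rad/s, so P_max = T_max·ω = 7.679×10^5 W.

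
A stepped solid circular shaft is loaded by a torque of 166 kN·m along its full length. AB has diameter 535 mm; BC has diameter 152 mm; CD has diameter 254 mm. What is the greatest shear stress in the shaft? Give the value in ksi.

34.9 ksi

Under the same torque, τ_max = 16T/(πd³) is largest where d is smallest — segment BC (d = 152 mm).
τ_max = 16·166000/(π·(0.152)³) = 2.407×10^8 Pa.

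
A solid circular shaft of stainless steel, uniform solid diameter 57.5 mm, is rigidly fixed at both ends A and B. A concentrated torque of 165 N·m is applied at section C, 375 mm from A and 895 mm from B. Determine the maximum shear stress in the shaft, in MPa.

3.12 MPa

With uniform GJ and both ends fixed, compatibility θ_AC = θ_CB gives T_A·a = T_B·b, together with T_A + T_B = T₀.
T_A = T₀·b/(a+b) = 165.0·895/1270 = 116.3 N·m; T_B = 48.72 N·m.
τ in each portion: τ_AC = 3.12×10^6 Pa, τ_CB = 1.31×10^6 Pa; maximum is in AC.
τ_max = T_AC·r/J = 116.3·0.0288/1.07×10^-6 = 3.115×10^6 Pa.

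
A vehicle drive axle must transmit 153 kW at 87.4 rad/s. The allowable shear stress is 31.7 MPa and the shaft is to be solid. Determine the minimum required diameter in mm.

ω = 87.4 rad/s, so T = P/ω = 153×10³ / 87.40 = 1751 N·m.
For a solid shaft τ_max = 16T/(πd³), so d = (16T/(π τ_allow))^(1/3) = (16·1751/(π·3.17×10^7))^(1/3) = 0.06552 m.

65.5 mm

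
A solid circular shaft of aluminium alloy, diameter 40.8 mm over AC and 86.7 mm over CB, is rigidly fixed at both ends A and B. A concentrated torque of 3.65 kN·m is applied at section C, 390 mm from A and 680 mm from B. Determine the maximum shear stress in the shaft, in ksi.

3.81 ksi

Compatibility: T_A·a/J_AC = T_B·b/J_CB with T_A + T_B = T₀.
J_AC = 2.72×10^-7 m⁴, J_CB = 5.55×10^-6 m⁴, so T_A = T₀·(J_AC/a)/((J_AC/a)+(J_CB/b)) = 287.5 N·m, T_B = 3362 N·m.
τ in each portion: τ_AC = 2.16×10^7 Pa, τ_CB = 2.63×10^7 Pa; maximum is in CB.
τ_max = T_CB·r/J = 3362·0.0433/5.55×10^-6 = 2.628×10^7 Pa.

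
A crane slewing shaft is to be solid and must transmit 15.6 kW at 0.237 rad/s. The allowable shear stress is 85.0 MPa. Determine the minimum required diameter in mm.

ω = 0.237 rad/s, so T = P/ω = 15.6×10³ / 0.2370 = 65820 N·m.
For a solid shaft τ_max = 16T/(πd³), so d = (16T/(π τ_allow))^(1/3) = (16·65820/(π·8.50×10^7))^(1/3) = 0.1580 m.

158 mm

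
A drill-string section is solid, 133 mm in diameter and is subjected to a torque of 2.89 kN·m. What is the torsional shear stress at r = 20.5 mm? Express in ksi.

J = πd⁴/32 = π(0.133)⁴/32 = 3.072×10^-5 m⁴.
Shear stress varies linearly with radius: τ = T·r/J = 2890 × 0.0205 / 3.072×10^-5 = 1.929×10^6 Pa.

0.280 ksi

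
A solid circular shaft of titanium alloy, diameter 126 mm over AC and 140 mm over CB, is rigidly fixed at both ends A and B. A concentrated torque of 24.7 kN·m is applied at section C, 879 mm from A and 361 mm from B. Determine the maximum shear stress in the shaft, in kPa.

36100 kPa

Compatibility: T_A·a/J_AC = T_B·b/J_CB with T_A + T_B = T₀.
J_AC = 2.47×10^-5 m⁴, J_CB = 3.77×10^-5 m⁴, so T_A = T₀·(J_AC/a)/((J_AC/a)+(J_CB/b)) = 5243 N·m, T_B = 19460 N·m.
τ in each portion: τ_AC = 1.33×10^7 Pa, τ_CB = 3.61×10^7 Pa; maximum is in CB.
τ_max = T_CB·r/J = 19460·0.0700/3.77×10^-5 = 3.611×10^7 Pa.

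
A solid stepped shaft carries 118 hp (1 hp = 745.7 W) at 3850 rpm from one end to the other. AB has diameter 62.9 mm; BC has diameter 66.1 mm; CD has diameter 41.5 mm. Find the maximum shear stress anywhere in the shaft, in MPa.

ω = 2π·3850/60 = 403.2 rad/s, so T = P/ω = 118×745.7 / 403.2 = 218.3 N·m.
Under the same torque, τ_max = 16T/(πd³) is largest where d is smallest — segment CD (d = 41.5 mm).
τ_max = 16·218.3/(π·(0.0415)³) = 1.555×10^7 Pa.

15.6 MPa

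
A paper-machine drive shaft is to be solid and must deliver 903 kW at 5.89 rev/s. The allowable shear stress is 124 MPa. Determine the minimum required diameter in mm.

100 mm

ω = 2π·5.89 = 37.01 rad/s, so T = P/ω = 903×10³ / 37.01 = 24400 N·m.
For a solid shaft τ_max = 16T/(πd³), so d = (16T/(π τ_allow))^(1/3) = (16·24400/(π·1.24×10^8))^(1/3) = 0.1001 m.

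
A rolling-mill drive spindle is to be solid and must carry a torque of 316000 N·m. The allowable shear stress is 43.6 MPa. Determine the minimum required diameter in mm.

For a solid shaft τ_max = 16T/(πd³), so d = (16T/(π τ_allow))^(1/3) = (16·316000/(π·4.36×10^7))^(1/3) = 0.3330 m.

333 mm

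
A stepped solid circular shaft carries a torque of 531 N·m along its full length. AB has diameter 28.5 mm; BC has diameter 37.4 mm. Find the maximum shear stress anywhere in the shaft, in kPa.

117000 kPa

Under the same torque, τ_max = 16T/(πd³) is largest where d is smallest — segment AB (d = 28.5 mm).
τ_max = 16·531.0/(π·(0.0285)³) = 1.168×10^8 Pa.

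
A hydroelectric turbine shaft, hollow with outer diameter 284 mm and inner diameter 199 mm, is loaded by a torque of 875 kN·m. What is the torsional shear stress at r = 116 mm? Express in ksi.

30.4 ksi

J = π(d_o⁴ − d_i⁴)/32 = π(0.284⁴ − 0.199⁴)/32 = 4.847×10^-4 m⁴.
Shear stress varies linearly with radius: τ = T·r/J = 875000 × 0.116 / 4.847×10^-4 = 2.094×10^8 Pa.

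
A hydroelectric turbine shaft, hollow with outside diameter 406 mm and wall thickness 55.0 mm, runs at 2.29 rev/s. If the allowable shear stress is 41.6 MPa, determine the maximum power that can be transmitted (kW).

J = π(d_o⁴ − d_i⁴)/32 = π(0.406⁴ − 0.296⁴)/32 = 1.914×10^-3 m⁴.
T_max = τ_allow·J/r = 4.16×10^7 × 1.914×10^-3 / 0.203 = 392200 N·m.
ω = 2π·2.29 = 14.39 rad/s, so P_max = T_max·ω = 5.643×10^6 W.

5640 kW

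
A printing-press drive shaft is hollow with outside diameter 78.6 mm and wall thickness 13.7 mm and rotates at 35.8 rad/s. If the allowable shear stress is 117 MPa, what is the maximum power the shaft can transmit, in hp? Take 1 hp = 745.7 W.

J = π(d_o⁴ − d_i⁴)/32 = π(0.0786⁴ − 0.0512⁴)/32 = 3.072×10^-6 m⁴.
T_max = τ_allow·J/r = 1.17×10^8 × 3.072×10^-6 / 0.0393 = 9147 N·m.
ω = 35.8 rad/s, so P_max = T_max·ω = 3.275×10^5 W.

439 hp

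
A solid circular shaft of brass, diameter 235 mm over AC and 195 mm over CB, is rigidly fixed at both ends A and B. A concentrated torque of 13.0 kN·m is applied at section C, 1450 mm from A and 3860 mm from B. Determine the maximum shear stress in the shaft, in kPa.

Compatibility: T_A·a/J_AC = T_B·b/J_CB with T_A + T_B = T₀.
J_AC = 2.99×10^-4 m⁴, J_CB = 1.42×10^-4 m⁴, so T_A = T₀·(J_AC/a)/((J_AC/a)+(J_CB/b)) = 11030 N·m, T_B = 1965 N·m.
τ in each portion: τ_AC = 4.33×10^6 Pa, τ_CB = 1.35×10^6 Pa; maximum is in AC.
τ_max = T_AC·r/J = 11030·0.117/2.99×10^-4 = 4.330×10^6 Pa.

4330 kPa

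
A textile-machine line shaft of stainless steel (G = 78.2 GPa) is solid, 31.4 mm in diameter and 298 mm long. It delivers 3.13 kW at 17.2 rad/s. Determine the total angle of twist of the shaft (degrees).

ω = 17.2 rad/s, so T = P/ω = 3.13×10³ / 17.20 = 182.0 N·m.
J = πd⁴/32 = π(0.0314)⁴/32 = 9.544×10^-8 m⁴.
θ = T·L/(G·J) = 182.0 × 0.298 / (78.2×10⁹ × 9.544×10^-8) = 7.266×10^-3 rad.

0.416°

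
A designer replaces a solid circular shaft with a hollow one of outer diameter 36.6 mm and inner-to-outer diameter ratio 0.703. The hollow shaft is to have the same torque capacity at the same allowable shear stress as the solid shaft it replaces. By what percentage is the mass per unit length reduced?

39.0 %

Equal τ_max and T ⇒ the solid shaft needs d_s³ = d_o³(1−k⁴), so d_s = 36.6·(1−0.703⁴)^(1/3) = 33.34 mm.
Area ratio A_h/A_s = d_o²(1−k²)/d_s² = (1−k²)/(1−k⁴)^(2/3) = 0.6096.
Mass saving = 1 − 0.6096 = 39.0 %.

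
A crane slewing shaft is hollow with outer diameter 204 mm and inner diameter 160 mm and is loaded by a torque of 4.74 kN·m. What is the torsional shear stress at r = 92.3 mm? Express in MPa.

4.14 MPa

J = π(d_o⁴ − d_i⁴)/32 = π(0.204⁴ − 0.160⁴)/32 = 1.057×10^-4 m⁴.
Shear stress varies linearly with radius: τ = T·r/J = 4740 × 0.0923 / 1.057×10^-4 = 4.140×10^6 Pa.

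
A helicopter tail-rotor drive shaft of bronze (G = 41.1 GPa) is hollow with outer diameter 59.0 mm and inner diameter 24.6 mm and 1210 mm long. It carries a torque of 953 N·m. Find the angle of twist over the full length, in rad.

0.0243 rad

J = π(d_o⁴ − d_i⁴)/32 = π(0.0590⁴ − 0.0246⁴)/32 = 1.154×10^-6 m⁴.
θ = T·L/(G·J) = 953.0 × 1.21 / (41.1×10⁹ × 1.154×10^-6) = 0.02432 rad.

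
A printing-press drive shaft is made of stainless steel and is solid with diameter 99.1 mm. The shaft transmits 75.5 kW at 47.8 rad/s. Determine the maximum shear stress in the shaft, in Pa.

ω = 47.8 rad/s, so T = P/ω = 75.5×10³ / 47.80 = 1579 N·m.
J = πd⁴/32 = π(0.0991)⁴/32 = 9.469×10^-6 m⁴.
τ_max = T·r/J = 1579 × 0.0495 / 9.469×10^-6 = 8.265×10^6 Pa.

8.27e6 Pa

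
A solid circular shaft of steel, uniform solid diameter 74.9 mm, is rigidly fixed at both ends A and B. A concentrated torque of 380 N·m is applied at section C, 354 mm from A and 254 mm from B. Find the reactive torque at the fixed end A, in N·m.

159 N·m

With uniform GJ and both ends fixed, compatibility θ_AC = θ_CB gives T_A·a = T_B·b, together with T_A + T_B = T₀.
T_A = T₀·b/(a+b) = 380.0·254/608.0 = 158.8 N·m; T_B = 221.2 N·m.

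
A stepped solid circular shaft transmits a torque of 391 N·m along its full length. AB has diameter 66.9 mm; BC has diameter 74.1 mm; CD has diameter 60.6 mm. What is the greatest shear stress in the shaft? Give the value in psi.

1300 psi

Under the same torque, τ_max = 16T/(πd³) is largest where d is smallest — segment CD (d = 60.6 mm).
τ_max = 16·391.0/(π·(0.0606)³) = 8.948×10^6 Pa.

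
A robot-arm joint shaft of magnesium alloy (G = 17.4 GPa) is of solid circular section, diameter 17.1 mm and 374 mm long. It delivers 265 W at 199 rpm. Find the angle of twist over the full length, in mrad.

ω = 2π·199/60 = 20.84 rad/s, so T = P/ω = 265 / 20.84 = 12.72 N·m.
J = πd⁴/32 = π(0.0171)⁴/32 = 8.394×10^-9 m⁴.
θ = T·L/(G·J) = 12.72 × 0.374 / (17.4×10⁹ × 8.394×10^-9) = 0.03256 rad.

32.6 mrad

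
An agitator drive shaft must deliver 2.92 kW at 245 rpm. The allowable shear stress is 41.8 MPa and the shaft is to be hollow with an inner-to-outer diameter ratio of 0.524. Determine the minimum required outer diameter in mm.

24.7 mm

ω = 2π·245/60 = 25.66 rad/s, so T = P/ω = 2.92×10³ / 25.66 = 113.8 N·m.
For a hollow shaft with d_i/d_o = 0.524: τ_max = 16T/(π d_o³ (1−k⁴)), so d_o = [16T/(π τ_allow (1−k⁴))]^(1/3) = [16·113.8/(π·4.18×10^7·0.9246)]^(1/3) = 0.02466 m.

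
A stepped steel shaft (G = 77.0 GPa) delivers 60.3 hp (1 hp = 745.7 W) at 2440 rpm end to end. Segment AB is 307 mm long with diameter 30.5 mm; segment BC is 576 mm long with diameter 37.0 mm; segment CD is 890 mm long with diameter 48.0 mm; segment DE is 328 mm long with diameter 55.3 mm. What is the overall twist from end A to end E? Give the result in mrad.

20.1 mrad

ω = 2π·2440/60 = 255.5 rad/s, so T = P/ω = 60.3×745.7 / 255.5 = 176.0 N·m.
J_AB = π(0.0305)⁴/32 = 8.50×10^-8 m⁴; J_BC = π(0.0370)⁴/32 = 1.84×10^-7 m⁴; J_CD = π(0.0480)⁴/32 = 5.21×10^-7 m⁴; J_DE = π(0.0553)⁴/32 = 9.18×10^-7 m⁴.
θ = (T/G)·Σ L_i/J_i = (176.0/77.0×10⁹)·(0.307/8.50×10^-8 + 0.576/1.84×10^-7 + 0.890/5.21×10^-7 + 0.328/9.18×10^-7) = 0.02013 rad.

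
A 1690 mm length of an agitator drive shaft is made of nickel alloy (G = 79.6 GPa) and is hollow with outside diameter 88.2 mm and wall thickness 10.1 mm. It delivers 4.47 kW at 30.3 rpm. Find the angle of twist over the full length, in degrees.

0.446°

ω = 2π·30.3/60 = 3.173 rad/s, so T = P/ω = 4.47×10³ / 3.173 = 1409 N·m.
J = π(d_o⁴ − d_i⁴)/32 = π(0.0882⁴ − 0.0680⁴)/32 = 3.842×10^-6 m⁴.
θ = T·L/(G·J) = 1409 × 1.69 / (79.6×10⁹ × 3.842×10^-6) = 7.785×10^-3 rad.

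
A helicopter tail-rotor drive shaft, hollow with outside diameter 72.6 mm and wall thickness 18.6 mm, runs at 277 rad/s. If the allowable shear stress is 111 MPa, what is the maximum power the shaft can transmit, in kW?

2180 kW

J = π(d_o⁴ − d_i⁴)/32 = π(0.0726⁴ − 0.0354⁴)/32 = 2.573×10^-6 m⁴.
T_max = τ_allow·J/r = 1.11×10^8 × 2.573×10^-6 / 0.0363 = 7868 N·m.
ω = 277 rad/s, so P_max = T_max·ω = 2.180×10^6 W.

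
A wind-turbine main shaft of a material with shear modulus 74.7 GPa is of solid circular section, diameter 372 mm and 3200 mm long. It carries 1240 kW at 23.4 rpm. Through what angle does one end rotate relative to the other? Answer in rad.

0.0115 rad

ω = 2π·23.4/60 = 2.450 rad/s, so T = P/ω = 1240×10³ / 2.450 = 506000 N·m.
J = πd⁴/32 = π(0.372)⁴/32 = 1.880×10^-3 m⁴.
θ = T·L/(G·J) = 506000 × 3.20 / (74.7×10⁹ × 1.880×10^-3) = 0.01153 rad.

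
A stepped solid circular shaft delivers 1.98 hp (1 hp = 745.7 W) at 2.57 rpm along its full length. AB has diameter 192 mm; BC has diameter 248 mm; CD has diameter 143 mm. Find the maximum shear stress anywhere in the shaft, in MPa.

ω = 2π·2.57/60 = 0.2691 rad/s, so T = P/ω = 1.98×745.7 / 0.2691 = 5486 N·m.
Under the same torque, τ_max = 16T/(πd³) is largest where d is smallest — segment CD (d = 143 mm).
τ_max = 16·5486/(π·(0.143)³) = 9.555×10^6 Pa.

9.55 MPa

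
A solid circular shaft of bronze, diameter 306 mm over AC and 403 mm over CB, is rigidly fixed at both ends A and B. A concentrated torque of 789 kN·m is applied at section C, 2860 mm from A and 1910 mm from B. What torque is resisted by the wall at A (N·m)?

Compatibility: T_A·a/J_AC = T_B·b/J_CB with T_A + T_B = T₀.
J_AC = 8.61×10^-4 m⁴, J_CB = 2.59×10^-3 m⁴, so T_A = T₀·(J_AC/a)/((J_AC/a)+(J_CB/b)) = 143300 N·m, T_B = 645700 N·m.

143000 N·m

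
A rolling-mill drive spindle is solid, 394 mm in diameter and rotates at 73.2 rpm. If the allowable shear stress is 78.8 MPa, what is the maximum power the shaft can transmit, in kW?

7250 kW

J = πd⁴/32 = π(0.394)⁴/32 = 2.366×10^-3 m⁴.
T_max = τ_allow·J/r = 7.88×10^7 × 2.366×10^-3 / 0.197 = 946300 N·m.
ω = 2π·73.2/60 = 7.665 rad/s, so P_max = T_max·ω = 7.254×10^6 W.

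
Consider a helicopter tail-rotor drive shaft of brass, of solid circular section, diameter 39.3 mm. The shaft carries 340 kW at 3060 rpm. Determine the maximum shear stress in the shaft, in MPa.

ω = 2π·3060/60 = 320.4 rad/s, so T = P/ω = 340×10³ / 320.4 = 1061 N·m.
J = πd⁴/32 = π(0.0393)⁴/32 = 2.342×10^-7 m⁴.
τ_max = T·r/J = 1061 × 0.0196 / 2.342×10^-7 = 8.903×10^7 Pa.

89.0 MPa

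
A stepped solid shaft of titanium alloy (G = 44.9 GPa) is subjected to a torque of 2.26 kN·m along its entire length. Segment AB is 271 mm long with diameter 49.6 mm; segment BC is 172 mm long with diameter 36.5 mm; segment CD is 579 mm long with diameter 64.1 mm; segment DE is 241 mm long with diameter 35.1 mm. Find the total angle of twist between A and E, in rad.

0.172 rad

J_AB = π(0.0496)⁴/32 = 5.94×10^-7 m⁴; J_BC = π(0.0365)⁴/32 = 1.74×10^-7 m⁴; J_CD = π(0.0641)⁴/32 = 1.66×10^-6 m⁴; J_DE = π(0.0351)⁴/32 = 1.49×10^-7 m⁴.
θ = (T/G)·Σ L_i/J_i = (2260/44.9×10⁹)·(0.271/5.94×10^-7 + 0.172/1.74×10^-7 + 0.579/1.66×10^-6 + 0.241/1.49×10^-7) = 0.1716 rad.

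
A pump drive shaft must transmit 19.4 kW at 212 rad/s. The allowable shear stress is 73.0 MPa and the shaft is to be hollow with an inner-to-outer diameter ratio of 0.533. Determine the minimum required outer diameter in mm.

19.1 mm

ω = 212 rad/s, so T = P/ω = 19.4×10³ / 212.0 = 91.51 N·m.
For a hollow shaft with d_i/d_o = 0.533: τ_max = 16T/(π d_o³ (1−k⁴)), so d_o = [16T/(π τ_allow (1−k⁴))]^(1/3) = [16·91.51/(π·7.30×10^7·0.9193)]^(1/3) = 0.01908 m.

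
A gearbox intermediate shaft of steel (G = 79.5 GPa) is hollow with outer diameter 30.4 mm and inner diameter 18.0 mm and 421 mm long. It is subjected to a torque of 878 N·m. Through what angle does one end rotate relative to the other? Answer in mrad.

J = π(d_o⁴ − d_i⁴)/32 = π(0.0304⁴ − 0.0180⁴)/32 = 7.354×10^-8 m⁴.
θ = T·L/(G·J) = 878.0 × 0.421 / (79.5×10⁹ × 7.354×10^-8) = 0.06322 rad.

63.2 mrad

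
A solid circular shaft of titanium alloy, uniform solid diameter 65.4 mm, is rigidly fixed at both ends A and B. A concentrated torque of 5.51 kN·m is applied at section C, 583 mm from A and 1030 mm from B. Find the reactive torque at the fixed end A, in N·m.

3520 N·m

With uniform GJ and both ends fixed, compatibility θ_AC = θ_CB gives T_A·a = T_B·b, together with T_A + T_B = T₀.
T_A = T₀·b/(a+b) = 5510·1030/1613 = 3518 N·m; T_B = 1992 N·m.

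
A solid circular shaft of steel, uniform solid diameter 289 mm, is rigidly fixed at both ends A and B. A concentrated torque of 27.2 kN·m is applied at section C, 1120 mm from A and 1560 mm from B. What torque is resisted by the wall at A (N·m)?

15800 N·m

With uniform GJ and both ends fixed, compatibility θ_AC = θ_CB gives T_A·a = T_B·b, together with T_A + T_B = T₀.
T_A = T₀·b/(a+b) = 27200·1560/2680 = 15830 N·m; T_B = 11370 N·m.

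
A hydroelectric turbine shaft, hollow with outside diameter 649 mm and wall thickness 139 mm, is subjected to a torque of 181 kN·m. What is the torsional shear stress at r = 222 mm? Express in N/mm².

J = π(d_o⁴ − d_i⁴)/32 = π(0.649⁴ − 0.371⁴)/32 = 0.01556 m⁴.
Shear stress varies linearly with radius: τ = T·r/J = 181000 × 0.222 / 0.01556 = 2.583×10^6 Pa.

2.58 N/mm²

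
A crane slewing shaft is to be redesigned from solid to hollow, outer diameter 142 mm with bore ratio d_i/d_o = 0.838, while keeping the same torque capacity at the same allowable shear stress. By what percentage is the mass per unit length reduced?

Equal τ_max and T ⇒ the solid shaft needs d_s³ = d_o³(1−k⁴), so d_s = 142·(1−0.838⁴)^(1/3) = 113.2 mm.
Area ratio A_h/A_s = d_o²(1−k²)/d_s² = (1−k²)/(1−k⁴)^(2/3) = 0.4684.
Mass saving = 1 − 0.4684 = 53.2 %.

53.2 %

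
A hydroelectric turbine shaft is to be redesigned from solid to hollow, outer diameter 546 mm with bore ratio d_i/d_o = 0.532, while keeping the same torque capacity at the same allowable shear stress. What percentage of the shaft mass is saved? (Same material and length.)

24.2 %

Equal τ_max and T ⇒ the solid shaft needs d_s³ = d_o³(1−k⁴), so d_s = 546·(1−0.532⁴)^(1/3) = 531.0 mm.
Area ratio A_h/A_s = d_o²(1−k²)/d_s² = (1−k²)/(1−k⁴)^(2/3) = 0.7580.
Mass saving = 1 − 0.7580 = 24.2 %.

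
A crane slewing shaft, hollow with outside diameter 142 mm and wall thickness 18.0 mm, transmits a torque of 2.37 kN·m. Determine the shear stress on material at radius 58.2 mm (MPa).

5.01 MPa

J = π(d_o⁴ − d_i⁴)/32 = π(0.142⁴ − 0.106⁴)/32 = 2.752×10^-5 m⁴.
Shear stress varies linearly with radius: τ = T·r/J = 2370 × 0.0582 / 2.752×10^-5 = 5.012×10^6 Pa.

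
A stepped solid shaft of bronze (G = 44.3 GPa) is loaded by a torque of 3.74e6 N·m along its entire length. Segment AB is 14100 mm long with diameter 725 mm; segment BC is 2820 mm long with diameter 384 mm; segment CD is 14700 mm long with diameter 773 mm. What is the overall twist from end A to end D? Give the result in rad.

J_AB = π(0.725)⁴/32 = 0.0271 m⁴; J_BC = π(0.384)⁴/32 = 2.13×10^-3 m⁴; J_CD = π(0.773)⁴/32 = 0.0351 m⁴.
θ = (T/G)·Σ L_i/J_i = (3.740e6/44.3×10⁹)·(14.1/0.0271 + 2.82/2.13×10^-3 + 14.7/0.0351) = 0.1908 rad.

0.191 rad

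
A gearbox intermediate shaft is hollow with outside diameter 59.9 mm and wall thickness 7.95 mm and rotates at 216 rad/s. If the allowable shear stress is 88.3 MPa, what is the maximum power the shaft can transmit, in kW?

571 kW

J = π(d_o⁴ − d_i⁴)/32 = π(0.0599⁴ − 0.0440⁴)/32 = 8.959×10^-7 m⁴.
T_max = τ_allow·J/r = 8.83×10^7 × 8.959×10^-7 / 0.0300 = 2641 N·m.
ω = 216 rad/s, so P_max = T_max·ω = 5.705×10^5 W.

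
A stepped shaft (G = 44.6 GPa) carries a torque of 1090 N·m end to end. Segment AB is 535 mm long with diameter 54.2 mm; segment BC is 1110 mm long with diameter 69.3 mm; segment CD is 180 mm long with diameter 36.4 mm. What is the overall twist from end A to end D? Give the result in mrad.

J_AB = π(0.0542)⁴/32 = 8.47×10^-7 m⁴; J_BC = π(0.0693)⁴/32 = 2.26×10^-6 m⁴; J_CD = π(0.0364)⁴/32 = 1.72×10^-7 m⁴.
θ = (T/G)·Σ L_i/J_i = (1090/44.6×10⁹)·(0.535/8.47×10^-7 + 1.11/2.26×10^-6 + 0.180/1.72×10^-7) = 0.05294 rad.

52.9 mrad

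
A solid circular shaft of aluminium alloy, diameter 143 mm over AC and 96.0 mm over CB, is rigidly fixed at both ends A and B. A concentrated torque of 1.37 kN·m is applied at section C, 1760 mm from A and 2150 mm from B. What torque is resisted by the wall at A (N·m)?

1170 N·m

Compatibility: T_A·a/J_AC = T_B·b/J_CB with T_A + T_B = T₀.
J_AC = 4.11×10^-5 m⁴, J_CB = 8.34×10^-6 m⁴, so T_A = T₀·(J_AC/a)/((J_AC/a)+(J_CB/b)) = 1175 N·m, T_B = 195.3 N·m.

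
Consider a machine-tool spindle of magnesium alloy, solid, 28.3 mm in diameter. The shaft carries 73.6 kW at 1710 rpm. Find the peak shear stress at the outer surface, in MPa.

92.4 MPa

ω = 2π·1710/60 = 179.1 rad/s, so T = P/ω = 73.6×10³ / 179.1 = 411.0 N·m.
J = πd⁴/32 = π(0.0283)⁴/32 = 6.297×10^-8 m⁴.
τ_max = T·r/J = 411.0 × 0.0142 / 6.297×10^-8 = 9.236×10^7 Pa.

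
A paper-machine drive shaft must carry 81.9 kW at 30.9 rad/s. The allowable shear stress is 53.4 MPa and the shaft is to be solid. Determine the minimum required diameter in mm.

63.2 mm

ω = 30.9 rad/s, so T = P/ω = 81.9×10³ / 30.90 = 2650 N·m.
For a solid shaft τ_max = 16T/(πd³), so d = (16T/(π τ_allow))^(1/3) = (16·2650/(π·5.34×10^7))^(1/3) = 0.06323 m.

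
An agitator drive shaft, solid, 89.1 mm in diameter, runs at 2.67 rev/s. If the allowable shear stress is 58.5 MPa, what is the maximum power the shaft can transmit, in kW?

136 kW

J = πd⁴/32 = π(0.0891)⁴/32 = 6.187×10^-6 m⁴.
T_max = τ_allow·J/r = 5.85×10^7 × 6.187×10^-6 / 0.0445 = 8125 N·m.
ω = 2π·2.67 = 16.78 rad/s, so P_max = T_max·ω = 1.363×10^5 W.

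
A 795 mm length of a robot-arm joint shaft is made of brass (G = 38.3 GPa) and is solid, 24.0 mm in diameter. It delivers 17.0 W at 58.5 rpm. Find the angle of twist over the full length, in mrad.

ω = 2π·58.5/60 = 6.126 rad/s, so T = P/ω = 17.0 / 6.126 = 2.775 N·m.
J = πd⁴/32 = π(0.0240)⁴/32 = 3.257×10^-8 m⁴.
θ = T·L/(G·J) = 2.775 × 0.795 / (38.3×10⁹ × 3.257×10^-8) = 1.768×10^-3 rad.

1.77 mrad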